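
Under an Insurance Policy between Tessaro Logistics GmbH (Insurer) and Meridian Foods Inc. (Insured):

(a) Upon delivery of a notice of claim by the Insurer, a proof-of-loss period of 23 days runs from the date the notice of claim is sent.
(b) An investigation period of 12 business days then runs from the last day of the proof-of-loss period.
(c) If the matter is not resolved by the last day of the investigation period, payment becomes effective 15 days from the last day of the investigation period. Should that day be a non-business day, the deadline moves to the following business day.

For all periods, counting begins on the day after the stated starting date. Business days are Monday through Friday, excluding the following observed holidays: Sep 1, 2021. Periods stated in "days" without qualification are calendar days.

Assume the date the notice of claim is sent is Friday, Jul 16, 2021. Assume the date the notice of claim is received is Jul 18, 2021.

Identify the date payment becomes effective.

The last day of the proof-of-loss period: 23 calendar days after Jul 16, 2021 is Aug 8, 2021.
From Sunday, Aug 8, 2021, 12 business days (Aug 9, Aug 10, Aug 11, Aug 12, …, Aug 20, Aug 23, Aug 24, skipping weekends) brings us to Tuesday, Aug 24, 2021, which is the last day of the investigation period.
Adding 15 calendar days to Aug 24, 2021 gives Sep 8, 2021, which is the date payment becomes effective. Sep 8, 2021 is a Wednesday and is not a listed holiday, so no roll-forward applies.

Sep 8, 2021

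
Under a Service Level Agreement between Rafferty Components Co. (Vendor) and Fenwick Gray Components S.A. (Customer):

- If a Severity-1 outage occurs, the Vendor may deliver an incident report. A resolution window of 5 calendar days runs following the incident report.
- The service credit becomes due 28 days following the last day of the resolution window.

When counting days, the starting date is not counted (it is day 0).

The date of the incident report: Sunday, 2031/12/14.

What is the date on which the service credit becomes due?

Adding 5 calendar days to 2031/12/14 gives 2031/12/19, which is the last day of the resolution window.
Adding 28 calendar days to 2031/12/19 gives 2032/01/16, which is the date on which the service credit becomes due.

2032/01/16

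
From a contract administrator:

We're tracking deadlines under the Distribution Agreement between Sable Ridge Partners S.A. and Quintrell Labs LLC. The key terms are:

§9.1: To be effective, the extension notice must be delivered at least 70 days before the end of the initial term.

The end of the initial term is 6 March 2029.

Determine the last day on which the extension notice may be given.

6 March 2029 minus 70 days is 26 December 2028.

26 December 2028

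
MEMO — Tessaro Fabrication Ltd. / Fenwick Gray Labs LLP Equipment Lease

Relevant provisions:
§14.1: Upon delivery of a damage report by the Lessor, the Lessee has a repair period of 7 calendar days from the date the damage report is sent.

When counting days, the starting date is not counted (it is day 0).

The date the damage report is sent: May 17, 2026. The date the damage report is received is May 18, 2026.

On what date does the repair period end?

May 24, 2026

The last day of the repair period: 7 calendar days after May 17, 2026 is May 24, 2026.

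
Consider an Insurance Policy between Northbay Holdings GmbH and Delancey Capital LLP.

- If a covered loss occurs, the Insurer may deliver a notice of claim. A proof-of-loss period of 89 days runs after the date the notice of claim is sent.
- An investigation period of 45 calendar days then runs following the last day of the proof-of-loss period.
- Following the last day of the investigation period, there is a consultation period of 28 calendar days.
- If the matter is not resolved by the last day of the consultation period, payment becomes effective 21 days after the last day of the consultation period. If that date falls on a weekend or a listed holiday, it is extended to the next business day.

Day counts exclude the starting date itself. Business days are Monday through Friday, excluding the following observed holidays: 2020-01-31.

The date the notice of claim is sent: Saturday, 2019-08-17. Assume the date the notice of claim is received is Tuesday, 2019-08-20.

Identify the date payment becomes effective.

2020-02-17

The last day of the proof-of-loss period: 2019-08-17 + 89 days = 2019-11-14.
Adding 45 calendar days to 2019-11-14 gives 2019-12-29, which is the last day of the investigation period.
The last day of the consultation period: 28 calendar days after 2019-12-29 is 2020-01-26.
The date payment becomes effective: 21 calendar days after 2020-01-26 is 2020-02-16. That falls on a Sunday, so it rolls to the next business day, Monday, 2020-02-17.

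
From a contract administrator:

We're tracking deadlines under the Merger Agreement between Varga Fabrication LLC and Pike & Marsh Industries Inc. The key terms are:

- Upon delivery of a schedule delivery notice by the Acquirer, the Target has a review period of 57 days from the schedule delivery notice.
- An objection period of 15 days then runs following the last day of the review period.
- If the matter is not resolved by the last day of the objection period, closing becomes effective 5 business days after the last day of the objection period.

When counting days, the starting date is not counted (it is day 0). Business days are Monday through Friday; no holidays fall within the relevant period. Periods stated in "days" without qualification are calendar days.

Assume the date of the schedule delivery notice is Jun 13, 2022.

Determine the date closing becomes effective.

The last day of the review period: 57 calendar days after Jun 13, 2022 is Aug 9, 2022.
The last day of the objection period: 15 calendar days after Aug 9, 2022 is Aug 24, 2022.
The date closing becomes effective: counting 5 business days from Wednesday, Aug 24, 2022 (Aug 25, Aug 26, Aug 29, Aug 30, Aug 31, skipping weekends) reaches Wednesday, Aug 31, 2022.

Aug 31, 2022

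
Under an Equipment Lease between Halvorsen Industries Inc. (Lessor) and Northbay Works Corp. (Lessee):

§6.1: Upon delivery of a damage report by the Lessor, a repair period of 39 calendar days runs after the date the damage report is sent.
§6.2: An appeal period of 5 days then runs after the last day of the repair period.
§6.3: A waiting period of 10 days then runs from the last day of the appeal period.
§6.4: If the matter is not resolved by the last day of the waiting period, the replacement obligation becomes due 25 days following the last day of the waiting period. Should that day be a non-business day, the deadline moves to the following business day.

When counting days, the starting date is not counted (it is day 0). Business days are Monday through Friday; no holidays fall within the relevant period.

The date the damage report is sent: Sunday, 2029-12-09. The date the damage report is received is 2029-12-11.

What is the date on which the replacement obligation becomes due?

The last day of the repair period: 39 calendar days after 2029-12-09 is 2030-01-17.
Adding 5 calendar days to 2030-01-17 gives 2030-01-22, which is the last day of the appeal period.
The last day of the waiting period: 10 calendar days after 2030-01-22 is 2030-02-01.
The date on which the replacement obligation becomes due: 2030-02-01 + 25 days = 2030-02-26. 2030-02-26 is a Tuesday, so no roll-forward applies.

2030-02-26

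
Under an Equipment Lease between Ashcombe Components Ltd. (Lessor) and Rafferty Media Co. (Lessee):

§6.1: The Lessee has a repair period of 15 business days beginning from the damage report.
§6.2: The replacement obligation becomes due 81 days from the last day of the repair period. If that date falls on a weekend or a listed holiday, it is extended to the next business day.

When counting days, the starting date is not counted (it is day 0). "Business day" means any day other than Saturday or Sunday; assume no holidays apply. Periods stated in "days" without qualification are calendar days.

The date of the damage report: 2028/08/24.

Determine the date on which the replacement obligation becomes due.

The last day of the repair period: 15 business days after Thursday, 2028/08/24, skipping weekends — Aug 25, Aug 28, Aug 29, Aug 30, …, Sep 12, Sep 13, Sep 14 — lands on Thursday, 2028/09/14.
The date on which the replacement obligation becomes due: 2028/09/14 + 81 days = 2028/12/04. 2028/12/04 is a Monday, so no roll-forward applies.

2028/12/04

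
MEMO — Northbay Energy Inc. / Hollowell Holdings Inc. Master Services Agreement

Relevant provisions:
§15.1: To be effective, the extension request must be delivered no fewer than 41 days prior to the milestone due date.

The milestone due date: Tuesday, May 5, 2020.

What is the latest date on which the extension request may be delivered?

Counting back 41 calendar days from May 5, 2020 gives Mar 25, 2020.

Mar 25, 2020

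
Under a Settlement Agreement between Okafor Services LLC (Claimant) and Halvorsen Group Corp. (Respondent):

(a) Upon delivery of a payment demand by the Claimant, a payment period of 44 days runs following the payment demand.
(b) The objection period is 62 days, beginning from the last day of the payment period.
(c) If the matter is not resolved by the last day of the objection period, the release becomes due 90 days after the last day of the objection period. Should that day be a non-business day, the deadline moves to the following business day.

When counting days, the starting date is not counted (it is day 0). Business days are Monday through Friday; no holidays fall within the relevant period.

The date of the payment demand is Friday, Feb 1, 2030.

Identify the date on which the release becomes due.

Adding 44 calendar days to Feb 1, 2030 gives Mar 17, 2030, which is the last day of the payment period.
The last day of the objection period: 62 calendar days after Mar 17, 2030 is May 18, 2030.
The date on which the release becomes due: May 18, 2030 + 90 days = Aug 16, 2030. Aug 16, 2030 is a Friday, so no roll-forward applies.

Aug 16, 2030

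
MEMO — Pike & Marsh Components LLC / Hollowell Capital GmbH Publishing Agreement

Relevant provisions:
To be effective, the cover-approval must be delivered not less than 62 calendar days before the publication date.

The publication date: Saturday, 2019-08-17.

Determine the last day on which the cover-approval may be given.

2019-08-17 minus 62 days is 2019-06-16.

2019-06-16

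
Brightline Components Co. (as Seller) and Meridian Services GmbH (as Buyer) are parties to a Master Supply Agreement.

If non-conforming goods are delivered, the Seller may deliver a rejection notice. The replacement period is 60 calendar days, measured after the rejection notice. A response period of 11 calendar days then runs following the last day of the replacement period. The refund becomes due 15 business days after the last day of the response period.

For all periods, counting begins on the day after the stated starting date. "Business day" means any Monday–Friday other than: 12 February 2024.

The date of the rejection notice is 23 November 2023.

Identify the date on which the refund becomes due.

Adding 60 calendar days to 23 November 2023 gives 22 January 2024, which is the last day of the replacement period.
The last day of the response period: 11 calendar days after 22 January 2024 is 2 February 2024.
From Friday, 2 February 2024, 15 business days (Feb 5, Feb 6, Feb 7, Feb 8, …, Feb 22, Feb 23, Feb 26, skipping weekends and the listed holiday on Feb 12) brings us to Monday, 26 February 2024, which is the date on which the refund becomes due.

26 February 2024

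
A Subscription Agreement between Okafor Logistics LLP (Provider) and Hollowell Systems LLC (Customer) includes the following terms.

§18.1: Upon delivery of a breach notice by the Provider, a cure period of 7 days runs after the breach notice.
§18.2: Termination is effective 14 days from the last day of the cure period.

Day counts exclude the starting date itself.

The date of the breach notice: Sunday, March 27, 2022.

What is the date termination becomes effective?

April 17, 2022

The last day of the cure period: March 27, 2022 + 7 days = April 3, 2022.
The date termination becomes effective: 14 calendar days after April 3, 2022 is April 17, 2022.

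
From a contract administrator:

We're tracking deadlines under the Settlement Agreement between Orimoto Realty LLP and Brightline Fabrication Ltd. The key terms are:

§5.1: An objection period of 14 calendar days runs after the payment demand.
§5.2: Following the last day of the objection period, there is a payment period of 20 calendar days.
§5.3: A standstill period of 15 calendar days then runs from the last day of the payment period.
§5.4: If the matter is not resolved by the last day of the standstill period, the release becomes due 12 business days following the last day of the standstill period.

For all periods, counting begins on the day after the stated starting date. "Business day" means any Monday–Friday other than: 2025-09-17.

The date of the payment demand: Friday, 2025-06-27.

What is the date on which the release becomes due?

2025-09-02

The last day of the objection period: 14 calendar days after 2025-06-27 is 2025-07-11.
Adding 20 calendar days to 2025-07-11 gives 2025-07-31, which is the last day of the payment period.
The last day of the standstill period: 2025-07-31 + 15 days = 2025-08-15.
The date on which the release becomes due: 12 business days after Friday, 2025-08-15, skipping weekends — Aug 18, Aug 19, Aug 20, Aug 21, …, Aug 29, Sep 1, Sep 2 — lands on Tuesday, 2025-09-02.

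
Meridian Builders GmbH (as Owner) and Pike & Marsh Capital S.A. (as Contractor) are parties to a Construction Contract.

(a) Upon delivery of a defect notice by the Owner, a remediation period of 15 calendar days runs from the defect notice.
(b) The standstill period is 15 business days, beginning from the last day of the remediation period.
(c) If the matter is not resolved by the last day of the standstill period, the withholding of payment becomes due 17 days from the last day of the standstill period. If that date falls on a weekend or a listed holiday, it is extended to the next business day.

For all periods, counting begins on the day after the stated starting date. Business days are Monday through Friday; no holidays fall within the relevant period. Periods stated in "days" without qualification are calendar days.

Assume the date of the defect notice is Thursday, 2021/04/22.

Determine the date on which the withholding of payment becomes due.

2021/06/14

The last day of the remediation period: 15 calendar days after 2021/04/22 is 2021/05/07.
The last day of the standstill period: counting 15 business days from Friday, 2021/05/07 (May 10, May 11, May 12, May 13, …, May 26, May 27, May 28, skipping weekends) reaches Friday, 2021/05/28.
The date on which the withholding of payment becomes due: 17 calendar days after 2021/05/28 is 2021/06/14. 2021/06/14 is a Monday, so no roll-forward applies.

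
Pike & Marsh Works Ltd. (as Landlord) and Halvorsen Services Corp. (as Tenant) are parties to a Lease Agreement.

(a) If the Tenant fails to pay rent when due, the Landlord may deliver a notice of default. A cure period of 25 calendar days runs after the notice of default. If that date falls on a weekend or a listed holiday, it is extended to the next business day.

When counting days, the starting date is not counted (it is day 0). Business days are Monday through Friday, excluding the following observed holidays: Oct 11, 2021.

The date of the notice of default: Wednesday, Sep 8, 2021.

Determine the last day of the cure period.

The last day of the cure period: Sep 8, 2021 + 25 days = Oct 3, 2021. That falls on a Sunday, so it rolls to the next business day, Monday, Oct 4, 2021.

Oct 4, 2021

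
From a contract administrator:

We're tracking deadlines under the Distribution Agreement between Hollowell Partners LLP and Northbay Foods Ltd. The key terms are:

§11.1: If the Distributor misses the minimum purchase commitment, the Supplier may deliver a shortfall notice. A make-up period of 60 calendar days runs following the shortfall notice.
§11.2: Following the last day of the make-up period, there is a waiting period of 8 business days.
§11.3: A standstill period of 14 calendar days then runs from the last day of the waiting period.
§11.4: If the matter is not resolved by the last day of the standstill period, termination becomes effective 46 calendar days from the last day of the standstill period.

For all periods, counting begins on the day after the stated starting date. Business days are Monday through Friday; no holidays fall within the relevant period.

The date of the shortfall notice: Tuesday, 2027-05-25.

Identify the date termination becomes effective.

The last day of the make-up period: 2027-05-25 + 60 days = 2027-07-24.
The last day of the waiting period: counting 8 business days from Saturday, 2027-07-24 (Jul 26, Jul 27, Jul 28, Jul 29, Jul 30, Aug 2, Aug 3, Aug 4, skipping weekends) reaches Wednesday, 2027-08-04.
The last day of the standstill period: 2027-08-04 + 14 days = 2027-08-18.
The date termination becomes effective: 2027-08-18 + 46 days = 2027-10-03.

2027-10-03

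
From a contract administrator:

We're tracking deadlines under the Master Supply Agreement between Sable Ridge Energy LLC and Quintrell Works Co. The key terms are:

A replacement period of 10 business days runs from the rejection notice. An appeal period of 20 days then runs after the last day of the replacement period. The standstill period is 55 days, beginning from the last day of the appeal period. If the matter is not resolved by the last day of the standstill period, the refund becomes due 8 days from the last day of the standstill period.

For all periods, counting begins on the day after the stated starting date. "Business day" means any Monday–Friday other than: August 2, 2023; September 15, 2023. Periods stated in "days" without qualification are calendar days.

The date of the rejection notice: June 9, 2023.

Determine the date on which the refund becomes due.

September 14, 2023

The last day of the replacement period: counting 10 business days from Friday, June 9, 2023 (Jun 12, Jun 13, Jun 14, Jun 15, Jun 16, Jun 19, Jun 20, Jun 21, Jun 22, Jun 23, skipping weekends) reaches Friday, June 23, 2023.
Adding 20 calendar days to June 23, 2023 gives July 13, 2023, which is the last day of the appeal period.
The last day of the standstill period: July 13, 2023 + 55 days = September 6, 2023.
The date on which the refund becomes due: September 6, 2023 + 8 days = September 14, 2023.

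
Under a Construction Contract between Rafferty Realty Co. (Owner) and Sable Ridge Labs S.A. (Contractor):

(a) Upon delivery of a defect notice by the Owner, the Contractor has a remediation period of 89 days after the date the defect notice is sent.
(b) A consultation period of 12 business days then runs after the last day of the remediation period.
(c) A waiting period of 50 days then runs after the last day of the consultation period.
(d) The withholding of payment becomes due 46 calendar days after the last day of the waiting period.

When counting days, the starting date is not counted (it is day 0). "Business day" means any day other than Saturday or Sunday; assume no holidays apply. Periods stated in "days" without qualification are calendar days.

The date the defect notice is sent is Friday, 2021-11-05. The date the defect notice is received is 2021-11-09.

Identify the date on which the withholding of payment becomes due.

2022-05-25

Adding 89 calendar days to 2021-11-05 gives 2022-02-02, which is the last day of the remediation period.
From Wednesday, 2022-02-02, 12 business days (Feb 3, Feb 4, Feb 7, Feb 8, …, Feb 16, Feb 17, Feb 18, skipping weekends) brings us to Friday, 2022-02-18, which is the last day of the consultation period.
The last day of the waiting period: 2022-02-18 + 50 days = 2022-04-09.
Adding 46 calendar days to 2022-04-09 gives 2022-05-25, which is the date on which the withholding of payment becomes due.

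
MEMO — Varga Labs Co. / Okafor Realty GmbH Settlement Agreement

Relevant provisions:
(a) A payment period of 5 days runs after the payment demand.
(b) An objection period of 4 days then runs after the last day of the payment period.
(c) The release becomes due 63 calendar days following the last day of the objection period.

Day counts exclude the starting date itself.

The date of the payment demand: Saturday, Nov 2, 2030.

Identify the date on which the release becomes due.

Jan 13, 2031

The last day of the payment period: Nov 2, 2030 + 5 days = Nov 7, 2030.
The last day of the objection period: 4 calendar days after Nov 7, 2030 is Nov 11, 2030.
The date on which the release becomes due: 63 calendar days after Nov 11, 2030 is Jan 13, 2031.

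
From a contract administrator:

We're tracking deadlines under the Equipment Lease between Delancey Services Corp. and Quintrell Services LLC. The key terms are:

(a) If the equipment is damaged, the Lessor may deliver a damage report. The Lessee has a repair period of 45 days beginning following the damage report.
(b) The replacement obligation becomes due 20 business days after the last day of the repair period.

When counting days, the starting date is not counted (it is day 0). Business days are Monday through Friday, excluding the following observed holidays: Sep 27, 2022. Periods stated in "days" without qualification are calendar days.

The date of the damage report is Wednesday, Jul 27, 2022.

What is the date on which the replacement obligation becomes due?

Oct 10, 2022

The last day of the repair period: 45 calendar days after Jul 27, 2022 is Sep 10, 2022.
From Saturday, Sep 10, 2022, 20 business days (Sep 12, Sep 13, Sep 14, Sep 15, …, Oct 6, Oct 7, Oct 10, skipping weekends and the listed holiday on Sep 27) brings us to Monday, Oct 10, 2022, which is the date on which the replacement obligation becomes due.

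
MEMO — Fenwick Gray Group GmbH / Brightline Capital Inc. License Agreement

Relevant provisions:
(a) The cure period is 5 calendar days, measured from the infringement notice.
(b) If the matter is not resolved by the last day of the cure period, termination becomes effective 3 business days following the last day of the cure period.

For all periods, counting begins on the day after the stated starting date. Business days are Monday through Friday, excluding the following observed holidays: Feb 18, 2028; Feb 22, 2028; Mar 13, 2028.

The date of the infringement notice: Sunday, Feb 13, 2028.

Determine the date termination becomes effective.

Feb 24, 2028

Adding 5 calendar days to Feb 13, 2028 gives Feb 18, 2028, which is the last day of the cure period.
The date termination becomes effective: counting 3 business days from Friday, Feb 18, 2028 (Feb 21, Feb 23, Feb 24, skipping weekends and the listed holiday on Feb 22) reaches Thursday, Feb 24, 2028.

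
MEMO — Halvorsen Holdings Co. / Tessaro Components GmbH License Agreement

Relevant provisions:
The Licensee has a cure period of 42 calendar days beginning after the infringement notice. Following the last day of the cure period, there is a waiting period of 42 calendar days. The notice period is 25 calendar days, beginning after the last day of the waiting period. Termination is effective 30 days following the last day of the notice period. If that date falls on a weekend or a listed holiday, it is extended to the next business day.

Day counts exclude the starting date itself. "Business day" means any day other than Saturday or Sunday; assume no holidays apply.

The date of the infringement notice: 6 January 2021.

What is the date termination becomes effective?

The last day of the cure period: 42 calendar days after 6 January 2021 is 17 February 2021.
The last day of the waiting period: 17 February 2021 + 42 days = 31 March 2021.
The last day of the notice period: 25 calendar days after 31 March 2021 is 25 April 2021.
The date termination becomes effective: 30 calendar days after 25 April 2021 is 25 May 2021. 25 May 2021 is a Tuesday, so no roll-forward applies.

25 May 2021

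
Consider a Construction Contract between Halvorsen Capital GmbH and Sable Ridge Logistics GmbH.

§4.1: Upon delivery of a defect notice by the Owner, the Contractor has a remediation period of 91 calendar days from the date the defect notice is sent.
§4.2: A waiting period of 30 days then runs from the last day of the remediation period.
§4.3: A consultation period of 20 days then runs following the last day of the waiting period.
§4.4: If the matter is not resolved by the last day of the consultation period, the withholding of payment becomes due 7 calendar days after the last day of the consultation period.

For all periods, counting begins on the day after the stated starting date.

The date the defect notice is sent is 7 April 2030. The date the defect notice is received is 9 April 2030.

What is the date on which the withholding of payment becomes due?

2 September 2030

Adding 91 calendar days to 7 April 2030 gives 7 July 2030, which is the last day of the remediation period.
The last day of the waiting period: 7 July 2030 + 30 days = 6 August 2030.
The last day of the consultation period: 6 August 2030 + 20 days = 26 August 2030.
The date on which the withholding of payment becomes due: 26 August 2030 + 7 days = 2 September 2030.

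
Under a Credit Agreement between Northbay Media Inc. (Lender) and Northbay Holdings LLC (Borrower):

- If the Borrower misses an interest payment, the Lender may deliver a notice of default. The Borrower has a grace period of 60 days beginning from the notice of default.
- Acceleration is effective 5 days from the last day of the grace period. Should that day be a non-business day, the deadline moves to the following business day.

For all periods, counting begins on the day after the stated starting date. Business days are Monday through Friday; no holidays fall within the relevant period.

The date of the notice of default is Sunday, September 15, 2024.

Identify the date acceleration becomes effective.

November 19, 2024

The last day of the grace period: 60 calendar days after September 15, 2024 is November 14, 2024.
Adding 5 calendar days to November 14, 2024 gives November 19, 2024, which is the date acceleration becomes effective. November 19, 2024 is a Tuesday, so no roll-forward applies.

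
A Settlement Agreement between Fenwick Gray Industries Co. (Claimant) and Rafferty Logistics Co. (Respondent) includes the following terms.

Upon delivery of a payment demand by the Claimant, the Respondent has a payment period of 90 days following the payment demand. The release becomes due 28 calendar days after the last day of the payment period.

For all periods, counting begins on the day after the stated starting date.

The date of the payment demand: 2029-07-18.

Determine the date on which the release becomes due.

The last day of the payment period: 2029-07-18 + 90 days = 2029-10-16.
The date on which the release becomes due: 2029-10-16 + 28 days = 2029-11-13.

2029-11-13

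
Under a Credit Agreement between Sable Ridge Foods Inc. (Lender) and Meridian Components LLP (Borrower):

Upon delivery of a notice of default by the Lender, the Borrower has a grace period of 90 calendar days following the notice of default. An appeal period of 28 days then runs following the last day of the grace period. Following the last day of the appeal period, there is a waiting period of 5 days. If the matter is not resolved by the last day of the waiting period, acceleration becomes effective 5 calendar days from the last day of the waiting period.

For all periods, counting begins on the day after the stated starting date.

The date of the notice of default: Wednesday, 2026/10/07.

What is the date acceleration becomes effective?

Adding 90 calendar days to 2026/10/07 gives 2027/01/05, which is the last day of the grace period.
The last day of the appeal period: 2027/01/05 + 28 days = 2027/02/02.
Adding 5 calendar days to 2027/02/02 gives 2027/02/07, which is the last day of the waiting period.
The date acceleration becomes effective: 2027/02/07 + 5 days = 2027/02/12.

2027/02/12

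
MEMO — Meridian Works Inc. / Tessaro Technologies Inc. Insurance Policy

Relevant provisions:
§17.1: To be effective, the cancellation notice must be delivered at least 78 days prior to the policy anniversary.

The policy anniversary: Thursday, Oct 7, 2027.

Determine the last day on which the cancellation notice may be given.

Jul 21, 2027

Oct 7, 2027 minus 78 days is Jul 21, 2027.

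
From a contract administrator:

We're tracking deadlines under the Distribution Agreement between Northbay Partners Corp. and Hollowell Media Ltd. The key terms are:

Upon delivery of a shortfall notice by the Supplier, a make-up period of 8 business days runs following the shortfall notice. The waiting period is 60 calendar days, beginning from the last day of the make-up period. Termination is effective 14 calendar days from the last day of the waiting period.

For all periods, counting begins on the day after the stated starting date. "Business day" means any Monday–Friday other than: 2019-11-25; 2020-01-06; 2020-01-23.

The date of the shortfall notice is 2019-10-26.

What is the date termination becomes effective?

2020-01-19

From Saturday, 2019-10-26, 8 business days (Oct 28, Oct 29, Oct 30, Oct 31, Nov 1, Nov 4, Nov 5, Nov 6, skipping weekends) brings us to Wednesday, 2019-11-06, which is the last day of the make-up period.
The last day of the waiting period: 60 calendar days after 2019-11-06 is 2020-01-05.
The date termination becomes effective: 14 calendar days after 2020-01-05 is 2020-01-19.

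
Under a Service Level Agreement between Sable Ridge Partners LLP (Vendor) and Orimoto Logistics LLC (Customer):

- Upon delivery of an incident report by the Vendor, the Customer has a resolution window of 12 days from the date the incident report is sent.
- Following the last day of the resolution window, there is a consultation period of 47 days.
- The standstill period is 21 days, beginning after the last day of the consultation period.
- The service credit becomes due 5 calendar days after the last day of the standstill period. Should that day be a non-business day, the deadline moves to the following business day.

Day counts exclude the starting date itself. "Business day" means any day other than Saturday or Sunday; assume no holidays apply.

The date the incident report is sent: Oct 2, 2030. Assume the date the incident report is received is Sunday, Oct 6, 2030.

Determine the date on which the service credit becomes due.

Dec 26, 2030

Adding 12 calendar days to Oct 2, 2030 gives Oct 14, 2030, which is the last day of the resolution window.
The last day of the consultation period: 47 calendar days after Oct 14, 2030 is Nov 30, 2030.
The last day of the standstill period: 21 calendar days after Nov 30, 2030 is Dec 21, 2030.
The date on which the service credit becomes due: 5 calendar days after Dec 21, 2030 is Dec 26, 2030. Dec 26, 2030 is a Thursday, so no roll-forward applies.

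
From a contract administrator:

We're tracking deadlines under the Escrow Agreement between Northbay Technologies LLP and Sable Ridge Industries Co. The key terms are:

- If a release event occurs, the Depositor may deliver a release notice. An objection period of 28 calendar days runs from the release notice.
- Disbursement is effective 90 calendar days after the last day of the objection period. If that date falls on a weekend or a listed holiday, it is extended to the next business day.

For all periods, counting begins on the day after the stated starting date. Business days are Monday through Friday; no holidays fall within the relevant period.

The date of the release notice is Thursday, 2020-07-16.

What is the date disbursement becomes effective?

The last day of the objection period: 28 calendar days after 2020-07-16 is 2020-08-13.
Adding 90 calendar days to 2020-08-13 gives 2020-11-11, which is the date disbursement becomes effective. 2020-11-11 is a Wednesday, so no roll-forward applies.

2020-11-11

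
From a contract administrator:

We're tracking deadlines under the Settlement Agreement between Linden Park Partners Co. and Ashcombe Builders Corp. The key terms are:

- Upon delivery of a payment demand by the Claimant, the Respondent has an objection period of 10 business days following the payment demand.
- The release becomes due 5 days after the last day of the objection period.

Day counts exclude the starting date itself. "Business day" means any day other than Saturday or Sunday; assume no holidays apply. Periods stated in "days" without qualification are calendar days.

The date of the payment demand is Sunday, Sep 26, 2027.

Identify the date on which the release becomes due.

Oct 13, 2027

The last day of the objection period: 10 business days after Sunday, Sep 26, 2027, skipping weekends — Sep 27, Sep 28, Sep 29, Sep 30, Oct 1, Oct 4, Oct 5, Oct 6, Oct 7, Oct 8 — lands on Friday, Oct 8, 2027.
The date on which the release becomes due: Oct 8, 2027 + 5 days = Oct 13, 2027.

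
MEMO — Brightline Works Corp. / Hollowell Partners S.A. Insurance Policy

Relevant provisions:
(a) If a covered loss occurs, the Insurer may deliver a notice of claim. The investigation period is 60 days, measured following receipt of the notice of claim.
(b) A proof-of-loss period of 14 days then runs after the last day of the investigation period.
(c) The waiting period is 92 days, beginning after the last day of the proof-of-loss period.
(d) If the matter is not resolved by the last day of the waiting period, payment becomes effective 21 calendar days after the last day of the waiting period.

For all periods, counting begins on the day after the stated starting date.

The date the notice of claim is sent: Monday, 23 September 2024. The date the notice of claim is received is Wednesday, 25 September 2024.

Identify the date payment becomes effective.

31 March 2025

The last day of the investigation period: 60 calendar days after 25 September 2024 is 24 November 2024.
The last day of the proof-of-loss period: 14 calendar days after 24 November 2024 is 8 December 2024.
Adding 92 calendar days to 8 December 2024 gives 10 March 2025, which is the last day of the waiting period.
Adding 21 calendar days to 10 March 2025 gives 31 March 2025, which is the date payment becomes effective.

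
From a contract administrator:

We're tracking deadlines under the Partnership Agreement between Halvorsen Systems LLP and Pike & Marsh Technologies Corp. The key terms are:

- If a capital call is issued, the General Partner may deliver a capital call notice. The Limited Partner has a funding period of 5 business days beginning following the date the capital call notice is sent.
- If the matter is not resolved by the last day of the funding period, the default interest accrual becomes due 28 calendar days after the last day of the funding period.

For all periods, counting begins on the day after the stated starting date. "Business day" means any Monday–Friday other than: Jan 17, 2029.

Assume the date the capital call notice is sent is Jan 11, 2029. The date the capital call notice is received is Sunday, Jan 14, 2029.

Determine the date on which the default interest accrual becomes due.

The last day of the funding period: counting 5 business days from Thursday, Jan 11, 2029 (Jan 12, Jan 15, Jan 16, Jan 18, Jan 19, skipping weekends and the listed holiday on Jan 17) reaches Friday, Jan 19, 2029.
The date on which the default interest accrual becomes due: 28 calendar days after Jan 19, 2029 is Feb 16, 2029.

Feb 16, 2029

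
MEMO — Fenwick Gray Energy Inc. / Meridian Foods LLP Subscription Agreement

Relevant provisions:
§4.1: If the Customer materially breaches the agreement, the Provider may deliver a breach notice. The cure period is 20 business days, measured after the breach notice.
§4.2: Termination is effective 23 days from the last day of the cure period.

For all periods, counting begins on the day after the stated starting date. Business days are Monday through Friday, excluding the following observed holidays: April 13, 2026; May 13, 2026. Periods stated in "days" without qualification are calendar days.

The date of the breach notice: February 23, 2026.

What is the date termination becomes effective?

From Monday, February 23, 2026, 20 business days (Feb 24, Feb 25, Feb 26, Feb 27, …, Mar 19, Mar 20, Mar 23, skipping weekends) brings us to Monday, March 23, 2026, which is the last day of the cure period.
Adding 23 calendar days to March 23, 2026 gives April 15, 2026, which is the date termination becomes effective.

April 15, 2026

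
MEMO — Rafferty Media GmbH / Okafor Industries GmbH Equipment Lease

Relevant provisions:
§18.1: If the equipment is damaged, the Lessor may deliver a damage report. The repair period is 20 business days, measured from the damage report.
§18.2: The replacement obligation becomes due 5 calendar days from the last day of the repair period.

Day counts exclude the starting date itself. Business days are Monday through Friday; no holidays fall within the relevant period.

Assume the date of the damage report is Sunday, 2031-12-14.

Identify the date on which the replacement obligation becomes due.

The last day of the repair period: 20 business days after Sunday, 2031-12-14, skipping weekends — Dec 15, Dec 16, Dec 17, Dec 18, …, Jan 7, Jan 8, Jan 9 — lands on Friday, 2032-01-09.
The date on which the replacement obligation becomes due: 5 calendar days after 2032-01-09 is 2032-01-14.

2032-01-14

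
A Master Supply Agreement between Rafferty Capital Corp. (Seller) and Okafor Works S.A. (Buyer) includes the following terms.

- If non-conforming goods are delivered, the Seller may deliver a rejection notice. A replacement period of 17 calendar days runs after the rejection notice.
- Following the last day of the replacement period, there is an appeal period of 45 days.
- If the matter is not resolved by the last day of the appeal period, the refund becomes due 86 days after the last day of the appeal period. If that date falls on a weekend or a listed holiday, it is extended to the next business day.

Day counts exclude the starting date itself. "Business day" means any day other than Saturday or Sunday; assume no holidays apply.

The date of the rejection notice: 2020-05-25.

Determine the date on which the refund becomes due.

Adding 17 calendar days to 2020-05-25 gives 2020-06-11, which is the last day of the replacement period.
Adding 45 calendar days to 2020-06-11 gives 2020-07-26, which is the last day of the appeal period.
The date on which the refund becomes due: 86 calendar days after 2020-07-26 is 2020-10-20. 2020-10-20 is a Tuesday, so no roll-forward applies.

2020-10-20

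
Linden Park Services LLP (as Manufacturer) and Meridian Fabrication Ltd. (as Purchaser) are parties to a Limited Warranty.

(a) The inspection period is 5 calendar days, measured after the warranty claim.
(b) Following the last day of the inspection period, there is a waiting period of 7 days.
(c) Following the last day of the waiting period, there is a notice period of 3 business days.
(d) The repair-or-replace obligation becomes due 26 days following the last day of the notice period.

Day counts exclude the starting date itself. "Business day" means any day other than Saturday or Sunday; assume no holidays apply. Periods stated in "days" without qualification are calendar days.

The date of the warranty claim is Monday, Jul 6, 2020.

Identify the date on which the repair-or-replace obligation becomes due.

Adding 5 calendar days to Jul 6, 2020 gives Jul 11, 2020, which is the last day of the inspection period.
The last day of the waiting period: 7 calendar days after Jul 11, 2020 is Jul 18, 2020.
The last day of the notice period: 3 business days after Saturday, Jul 18, 2020, skipping weekends — Jul 20, Jul 21, Jul 22 — lands on Wednesday, Jul 22, 2020.
The date on which the repair-or-replace obligation becomes due: Jul 22, 2020 + 26 days = Aug 17, 2020.

Aug 17, 2020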